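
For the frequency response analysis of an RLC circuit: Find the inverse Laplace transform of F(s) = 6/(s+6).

Standard pair: k/(s+a) <-> k*e^(-at)*u(t)
With k=6, a=6: f(t) = 6*e^(-6t)*u(t)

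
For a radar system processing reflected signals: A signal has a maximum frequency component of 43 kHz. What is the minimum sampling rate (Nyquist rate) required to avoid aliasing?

By the Nyquist-Shannon sampling theorem,
the minimum sampling rate (Nyquist rate) must be at least 2 * f_max.
Nyquist rate = 2 * 43 kHz = 86 kHz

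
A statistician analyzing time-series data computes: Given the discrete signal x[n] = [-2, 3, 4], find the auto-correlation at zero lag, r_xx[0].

The auto-correlation at zero lag r_xx[0] equals the signal energy.
r_xx[0] = sum of x[n]^2 = (-2)^2 + 3^2 + 4^2
= 4 + 9 + 16 = 29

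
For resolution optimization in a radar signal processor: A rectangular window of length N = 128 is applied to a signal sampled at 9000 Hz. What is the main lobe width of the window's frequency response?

For a rectangular window of length N,
the main lobe width in frequency is 2*f_s/N.
= 2*9000/128 = 1125/8 Hz
This determines the minimum frequency separation for resolving two sinusoids.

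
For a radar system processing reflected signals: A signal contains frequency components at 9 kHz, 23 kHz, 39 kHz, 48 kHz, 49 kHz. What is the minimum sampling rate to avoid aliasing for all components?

The highest frequency component is f_max = 49 kHz.
Nyquist rate = 2 * f_max = 2 * 49 kHz = 98 kHz.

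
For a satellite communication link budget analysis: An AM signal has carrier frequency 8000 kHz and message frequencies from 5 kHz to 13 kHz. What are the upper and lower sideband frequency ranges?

Upper sideband (USB) = fc + [fm_low, fm_high] = 8000 + [5, 13] = [8005, 8013] kHz
Lower sideband (LSB) = fc - [fm_high, fm_low] = 8000 - [13, 5] = [7987, 7995] kHz
Total occupied spectrum: 7987 kHz to 8013 kHz (plus carrier at 8000 kHz)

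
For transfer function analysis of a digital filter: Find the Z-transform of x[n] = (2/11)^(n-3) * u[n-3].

Time-shifting property: if X(z) = Z{x[n]}, then Z{x[n-d]} = z^(-d) * X(z)
X(z) = z/(z - 2/11) for x[n] = (2/11)^n * u[n]
Z{x[n-3]} = z^(-3) * z/(z - 2/11) = z^(-2)/(z - 2/11)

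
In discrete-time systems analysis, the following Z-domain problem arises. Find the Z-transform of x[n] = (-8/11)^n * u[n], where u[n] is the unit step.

The Z-transform of a^n * u[n] is z/(z-a) for |z| > |a|.
Here a = -8/11, so X(z) = z/(z - (-8/11)) = 11z/(11z + 8)
ROC: |z| > 8/11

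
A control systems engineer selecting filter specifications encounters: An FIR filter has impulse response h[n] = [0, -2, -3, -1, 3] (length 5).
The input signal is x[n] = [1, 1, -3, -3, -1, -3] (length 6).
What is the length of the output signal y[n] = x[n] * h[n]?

For linear convolution, the output length is:
len(y) = len(x) + len(h) - 1 = 6 + 5 - 1 = 10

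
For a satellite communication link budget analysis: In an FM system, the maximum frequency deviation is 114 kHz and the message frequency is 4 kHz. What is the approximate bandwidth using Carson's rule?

Carson's rule: BW = 2*(delta_f + f_m)
= 2*(114 + 4) kHz = 236 kHz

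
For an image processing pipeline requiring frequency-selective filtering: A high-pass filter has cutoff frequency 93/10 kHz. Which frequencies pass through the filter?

A high-pass filter passes all frequencies above the cutoff frequency 93/10 kHz and attenuates lower frequencies.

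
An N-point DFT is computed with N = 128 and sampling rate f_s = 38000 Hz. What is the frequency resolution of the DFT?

DFT frequency resolution = f_s / N
= 38000 / 128 = 2375/8 Hz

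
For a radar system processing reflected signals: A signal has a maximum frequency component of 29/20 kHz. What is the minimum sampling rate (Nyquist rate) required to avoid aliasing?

By the Nyquist-Shannon sampling theorem,
the minimum sampling rate (Nyquist rate) must be at least 2 * f_max.
Nyquist rate = 2 * 29/20 kHz = 29/10 kHz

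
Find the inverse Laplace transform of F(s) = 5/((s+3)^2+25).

Standard pair: w/((s+a)^2+w^2) <-> e^(-at)*sin(wt)*u(t)
With a=3, w=5: f(t) = e^(-3t)*sin(5t)*u(t)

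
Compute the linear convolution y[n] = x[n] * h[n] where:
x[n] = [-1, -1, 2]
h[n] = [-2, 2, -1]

y[n] = sum_k x[k]*h[n-k]. Output length = len(x) + len(h) - 1 = 3 + 3 - 1 = 5.
y[0] = -1*-2 = 2
y[1] = -1*-2 + -1*2 = 0
y[2] = 2*-2 + -1*2 + -1*-1 = -5
y[3] = 2*2 + -1*-1 = 5
y[4] = 2*-1 = -2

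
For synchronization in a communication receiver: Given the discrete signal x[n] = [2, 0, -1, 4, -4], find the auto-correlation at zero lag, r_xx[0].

The auto-correlation at zero lag r_xx[0] equals the signal energy.
r_xx[0] = sum of x[n]^2 = 2^2 + 0^2 + (-1)^2 + 4^2 + (-4)^2
= 4 + 0 + 1 + 16 + 16 = 37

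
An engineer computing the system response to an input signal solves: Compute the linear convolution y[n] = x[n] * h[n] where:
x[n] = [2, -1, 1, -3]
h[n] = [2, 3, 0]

y[n] = sum_k x[k]*h[n-k]. Output length = len(x) + len(h) - 1 = 4 + 3 - 1 = 6.
y[0] = 2*2 = 4
y[1] = -1*2 + 2*3 = 4
y[2] = 1*2 + -1*3 + 2*0 = -1
y[3] = -3*2 + 1*3 + -1*0 = -3
y[4] = -3*3 + 1*0 = -9
y[5] = -3*0 = 0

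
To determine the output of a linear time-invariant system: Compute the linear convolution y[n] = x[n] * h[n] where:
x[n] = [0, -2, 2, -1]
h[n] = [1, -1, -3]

y[n] = sum_k x[k]*h[n-k]. Output length = len(x) + len(h) - 1 = 4 + 3 - 1 = 6.
y[0] = 0*1 = 0
y[1] = -2*1 + 0*-1 = -2
y[2] = 2*1 + -2*-1 + 0*-3 = 4
y[3] = -1*1 + 2*-1 + -2*-3 = 3
y[4] = -1*-1 + 2*-3 = -5
y[5] = -1*-3 = 3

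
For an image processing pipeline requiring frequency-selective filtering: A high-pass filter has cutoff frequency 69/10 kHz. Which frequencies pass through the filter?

A high-pass filter passes all frequencies above the cutoff frequency 69/10 kHz and attenuates lower frequencies.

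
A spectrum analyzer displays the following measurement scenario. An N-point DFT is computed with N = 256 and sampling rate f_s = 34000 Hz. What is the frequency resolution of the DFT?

DFT frequency resolution = f_s / N
= 34000 / 256 = 2125/16 Hz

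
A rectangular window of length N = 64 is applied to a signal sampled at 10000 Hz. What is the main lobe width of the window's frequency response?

For a rectangular window of length N,
the main lobe width in frequency is 2*f_s/N.
= 2*10000/64 = 625/2 Hz
This determines the minimum frequency separation for resolving two sinusoids.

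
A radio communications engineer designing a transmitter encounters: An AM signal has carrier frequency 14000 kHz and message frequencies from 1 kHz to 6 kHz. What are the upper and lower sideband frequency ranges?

Upper sideband (USB) = fc + [fm_low, fm_high] = 14000 + [1, 6] = [14001, 14006] kHz
Lower sideband (LSB) = fc - [fm_high, fm_low] = 14000 - [6, 1] = [13994, 13999] kHz
Total occupied spectrum: 13994 kHz to 14006 kHz (plus carrier at 14000 kHz)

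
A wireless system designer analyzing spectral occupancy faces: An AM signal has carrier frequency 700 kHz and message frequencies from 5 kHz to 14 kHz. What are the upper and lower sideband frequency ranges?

Upper sideband (USB) = fc + [fm_low, fm_high] = 700 + [5, 14] = [705, 714] kHz
Lower sideband (LSB) = fc - [fm_high, fm_low] = 700 - [14, 5] = [686, 695] kHz
Total occupied spectrum: 686 kHz to 714 kHz (plus carrier at 700 kHz)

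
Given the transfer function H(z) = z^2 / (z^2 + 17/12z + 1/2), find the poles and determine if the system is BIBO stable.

Poles are roots of the denominator: z^2 + 17/12z + 1/2 = 0.
Quadratic formula: z = [-(17/12) +/- sqrt((17/12)^2 - 4*(1/2))] / 2
Discriminant = 289/144 - 2 = 1/144; sqrt = 1/12.
z = (-17/12 +/- 1/12) / 2 => z = -2/3 or z = -3/4.
|p1| = 3/4, |p2| = 2/3.
For BIBO stability, all poles must lie inside the unit circle (|p| < 1).
System is STABLE since both |p| < 1.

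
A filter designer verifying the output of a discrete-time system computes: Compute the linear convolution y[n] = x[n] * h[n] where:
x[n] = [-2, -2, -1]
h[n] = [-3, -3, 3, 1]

y[n] = sum_k x[k]*h[n-k]. Output length = len(x) + len(h) - 1 = 3 + 4 - 1 = 6.
y[0] = -2*-3 = 6
y[1] = -2*-3 + -2*-3 = 12
y[2] = -1*-3 + -2*-3 + -2*3 = 3
y[3] = -1*-3 + -2*3 + -2*1 = -5
y[4] = -1*3 + -2*1 = -5
y[5] = -1*1 = -1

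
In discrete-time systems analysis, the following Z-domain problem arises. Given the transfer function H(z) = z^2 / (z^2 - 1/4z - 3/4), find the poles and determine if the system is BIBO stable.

Poles are roots of the denominator: z^2 - 1/4z - 3/4 = 0.
Quadratic formula: z = [-(-1/4) +/- sqrt((-1/4)^2 - 4*(-3/4))] / 2
Discriminant = 1/16 + 3 = 49/16; sqrt = 7/4.
z = (1/4 +/- 7/4) / 2 => z = 1 or z = -3/4.
|p1| = 1, |p2| = 3/4.
For BIBO stability, all poles must lie inside the unit circle (|p| < 1).
System is UNSTABLE since at least one |p| >= 1.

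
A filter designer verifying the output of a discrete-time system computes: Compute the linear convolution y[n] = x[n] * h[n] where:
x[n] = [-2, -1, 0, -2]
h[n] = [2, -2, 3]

y[n] = sum_k x[k]*h[n-k]. Output length = len(x) + len(h) - 1 = 4 + 3 - 1 = 6.
y[0] = -2*2 = -4
y[1] = -1*2 + -2*-2 = 2
y[2] = 0*2 + -1*-2 + -2*3 = -4
y[3] = -2*2 + 0*-2 + -1*3 = -7
y[4] = -2*-2 + 0*3 = 4
y[5] = -2*3 = -6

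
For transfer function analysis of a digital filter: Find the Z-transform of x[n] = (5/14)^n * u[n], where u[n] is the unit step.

The Z-transform of a^n * u[n] is z/(z-a) for |z| > |a|.
Here a = 5/14, so X(z) = z/(z - (5/14)) = 14z/(14z - 5)
ROC: |z| > 5/14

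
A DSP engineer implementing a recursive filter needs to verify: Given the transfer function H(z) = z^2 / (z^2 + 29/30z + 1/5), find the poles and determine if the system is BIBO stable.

Poles are roots of the denominator: z^2 + 29/30z + 1/5 = 0.
Quadratic formula: z = [-(29/30) +/- sqrt((29/30)^2 - 4*(1/5))] / 2
Discriminant = 841/900 - 4/5 = 121/900; sqrt = 11/30.
z = (-29/30 +/- 11/30) / 2 => z = -3/10 or z = -2/3.
|p1| = 2/3, |p2| = 3/10.
For BIBO stability, all poles must lie inside the unit circle (|p| < 1).
System is STABLE since both |p| < 1.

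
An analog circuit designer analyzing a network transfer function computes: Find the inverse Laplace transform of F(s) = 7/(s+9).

Standard pair: k/(s+a) <-> k*e^(-at)*u(t)
With k=7, a=9: f(t) = 7*e^(-9t)*u(t)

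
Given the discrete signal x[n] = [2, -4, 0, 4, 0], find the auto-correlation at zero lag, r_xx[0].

The auto-correlation at zero lag r_xx[0] equals the signal energy.
r_xx[0] = sum of x[n]^2 = 2^2 + (-4)^2 + 0^2 + 4^2 + 0^2
= 4 + 16 + 0 + 16 + 0 = 36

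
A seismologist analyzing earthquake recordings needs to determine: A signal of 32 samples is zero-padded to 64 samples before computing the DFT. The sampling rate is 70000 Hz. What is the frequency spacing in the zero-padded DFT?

Original DFT: N = 32, resolution = f_s/N = 70000/32 = 4375/2 Hz
Zero-padded DFT: N = 64, resolution = f_s/N = 70000/64 = 4375/4 Hz
Zero-padding interpolates the spectrum (finer frequency grid)
but does NOT improve the true spectral resolution (ability to resolve close frequencies).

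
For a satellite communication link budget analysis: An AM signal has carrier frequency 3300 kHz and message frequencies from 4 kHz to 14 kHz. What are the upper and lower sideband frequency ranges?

Upper sideband (USB) = fc + [fm_low, fm_high] = 3300 + [4, 14] = [3304, 3314] kHz
Lower sideband (LSB) = fc - [fm_high, fm_low] = 3300 - [14, 4] = [3286, 3296] kHz
Total occupied spectrum: 3286 kHz to 3314 kHz (plus carrier at 3300 kHz)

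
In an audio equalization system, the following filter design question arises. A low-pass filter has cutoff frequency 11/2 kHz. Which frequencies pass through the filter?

A low-pass filter passes all frequencies below the cutoff frequency 11/2 kHz and attenuates higher frequencies.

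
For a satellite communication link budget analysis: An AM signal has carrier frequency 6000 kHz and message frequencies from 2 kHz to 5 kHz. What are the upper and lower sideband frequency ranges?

Upper sideband (USB) = fc + [fm_low, fm_high] = 6000 + [2, 5] = [6002, 6005] kHz
Lower sideband (LSB) = fc - [fm_high, fm_low] = 6000 - [5, 2] = [5995, 5998] kHz
Total occupied spectrum: 5995 kHz to 6005 kHz (plus carrier at 6000 kHz)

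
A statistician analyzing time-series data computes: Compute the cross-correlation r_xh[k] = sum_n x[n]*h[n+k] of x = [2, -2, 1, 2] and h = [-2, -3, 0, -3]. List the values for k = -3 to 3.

Both sequences indexed from 0 and zero outside their support.
Lags with overlap: k = -3 to 3.
  r_xh[-3] = x[3]*h[0] = -4
  r_xh[-2] = x[2]*h[0] + x[3]*h[1] = -8
  r_xh[-1] = x[1]*h[0] + x[2]*h[1] + x[3]*h[2] = 1
  r_xh[0] = x[0]*h[0] + x[1]*h[1] + x[2]*h[2] + x[3]*h[3] = -4
  r_xh[1] = x[0]*h[1] + x[1]*h[2] + x[2]*h[3] = -9
  r_xh[2] = x[0]*h[2] + x[1]*h[3] = 6
  r_xh[3] = x[0]*h[3] = -6
r_xh = [-4, -8, 1, -4, -9, 6, -6] (for k = -3, ..., 3)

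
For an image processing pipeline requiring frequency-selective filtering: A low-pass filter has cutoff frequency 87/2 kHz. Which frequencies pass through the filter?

A low-pass filter passes all frequencies below the cutoff frequency 87/2 kHz and attenuates higher frequencies.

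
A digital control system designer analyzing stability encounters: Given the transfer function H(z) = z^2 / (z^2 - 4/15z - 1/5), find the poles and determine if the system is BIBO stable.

Poles are roots of the denominator: z^2 - 4/15z - 1/5 = 0.
Quadratic formula: z = [-(-4/15) +/- sqrt((-4/15)^2 - 4*(-1/5))] / 2
Discriminant = 16/225 + 4/5 = 196/225; sqrt = 14/15.
z = (4/15 +/- 14/15) / 2 => z = 3/5 or z = -1/3.
|p1| = 1/3, |p2| = 3/5.
For BIBO stability, all poles must lie inside the unit circle (|p| < 1).
System is STABLE since both |p| < 1.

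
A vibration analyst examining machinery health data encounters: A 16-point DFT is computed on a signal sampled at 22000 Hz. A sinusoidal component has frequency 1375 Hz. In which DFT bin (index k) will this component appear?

DFT frequency resolution = f_s/N = 22000/16 = 1375 Hz
Bin index k = f_signal / resolution = 1375 / 1375 = 1
The signal frequency 1375 Hz falls in DFT bin k = 1.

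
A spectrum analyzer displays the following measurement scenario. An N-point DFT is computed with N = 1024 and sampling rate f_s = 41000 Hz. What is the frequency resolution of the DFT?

DFT frequency resolution = f_s / N
= 41000 / 1024 = 5125/128 Hz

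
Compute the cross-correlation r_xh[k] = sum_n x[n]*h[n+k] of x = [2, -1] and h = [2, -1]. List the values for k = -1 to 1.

Both sequences indexed from 0 and zero outside their support.
Lags with overlap: k = -1 to 1.
  r_xh[-1] = x[1]*h[0] = -2
  r_xh[0] = x[0]*h[0] + x[1]*h[1] = 5
  r_xh[1] = x[0]*h[1] = -2
r_xh = [-2, 5, -2] (for k = -1, ..., 1)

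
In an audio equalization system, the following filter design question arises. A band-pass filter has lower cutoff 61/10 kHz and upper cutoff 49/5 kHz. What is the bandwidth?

Bandwidth = f_high - f_low
= 49/5 kHz - 61/10 kHz = 37/10 kHz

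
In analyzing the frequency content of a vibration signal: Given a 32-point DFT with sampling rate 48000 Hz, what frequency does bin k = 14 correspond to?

The frequency of DFT bin k is: f_k = k * f_s / N
f_14 = 14 * 48000 / 32 = 21000 Hz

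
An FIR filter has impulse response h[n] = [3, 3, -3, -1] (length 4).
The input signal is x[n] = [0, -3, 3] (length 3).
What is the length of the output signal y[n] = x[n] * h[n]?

For linear convolution, the output length is:
len(y) = len(x) + len(h) - 1 = 3 + 4 - 1 = 6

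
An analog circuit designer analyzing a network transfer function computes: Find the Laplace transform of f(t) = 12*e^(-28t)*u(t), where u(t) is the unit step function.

Standard Laplace transform pair:
e^(-at)*u(t) <-> 1/(s+a)
With a = 28: L{12*e^(-28t)*u(t)} = 12/(s+28), ROC: Re(s) > -28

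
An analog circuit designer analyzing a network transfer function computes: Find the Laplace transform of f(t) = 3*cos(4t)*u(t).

Standard pair: cos(wt)*u(t) <-> s/(s^2+w^2)
With w = 4: L{3*cos(4t)*u(t)} = 3s/(s^2+16)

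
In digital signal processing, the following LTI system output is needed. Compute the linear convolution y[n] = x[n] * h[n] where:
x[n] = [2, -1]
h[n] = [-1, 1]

y[n] = sum_k x[k]*h[n-k]. Output length = len(x) + len(h) - 1 = 2 + 2 - 1 = 3.
y[0] = 2*-1 = -2
y[1] = -1*-1 + 2*1 = 3
y[2] = -1*1 = -1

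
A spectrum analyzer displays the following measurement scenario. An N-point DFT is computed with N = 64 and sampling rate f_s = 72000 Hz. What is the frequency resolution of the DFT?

DFT frequency resolution = f_s / N
= 72000 / 64 = 1125 Hz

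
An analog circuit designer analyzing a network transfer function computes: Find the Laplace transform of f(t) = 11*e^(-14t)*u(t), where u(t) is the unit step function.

Standard Laplace transform pair:
e^(-at)*u(t) <-> 1/(s+a)
With a = 14: L{11*e^(-14t)*u(t)} = 11/(s+14), ROC: Re(s) > -14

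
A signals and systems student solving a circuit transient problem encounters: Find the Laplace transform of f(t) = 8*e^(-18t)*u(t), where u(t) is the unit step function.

Standard Laplace transform pair:
e^(-at)*u(t) <-> 1/(s+a)
With a = 18: L{8*e^(-18t)*u(t)} = 8/(s+18), ROC: Re(s) > -18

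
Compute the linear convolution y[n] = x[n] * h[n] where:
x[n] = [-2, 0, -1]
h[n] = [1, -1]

y[n] = sum_k x[k]*h[n-k]. Output length = len(x) + len(h) - 1 = 3 + 2 - 1 = 4.
y[0] = -2*1 = -2
y[1] = 0*1 + -2*-1 = 2
y[2] = -1*1 + 0*-1 = -1
y[3] = -1*-1 = 1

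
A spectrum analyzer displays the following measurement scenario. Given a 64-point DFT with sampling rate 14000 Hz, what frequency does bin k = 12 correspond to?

The frequency of DFT bin k is: f_k = k * f_s / N
f_12 = 12 * 14000 / 64 = 2625 Hz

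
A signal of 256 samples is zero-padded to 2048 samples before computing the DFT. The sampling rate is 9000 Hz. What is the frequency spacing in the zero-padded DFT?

Original DFT: N = 256, resolution = f_s/N = 9000/256 = 1125/32 Hz
Zero-padded DFT: N = 2048, resolution = f_s/N = 9000/2048 = 1125/256 Hz
Zero-padding interpolates the spectrum (finer frequency grid)
but does NOT improve the true spectral resolution (ability to resolve close frequencies).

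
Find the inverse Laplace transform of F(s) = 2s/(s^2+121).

Standard pair: s/(s^2+w^2) <-> cos(wt)*u(t)
With k=2, w=11: f(t) = 2*cos(11t)*u(t)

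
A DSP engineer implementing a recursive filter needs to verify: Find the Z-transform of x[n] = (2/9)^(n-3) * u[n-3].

Time-shifting property: if X(z) = Z{x[n]}, then Z{x[n-d]} = z^(-d) * X(z)
X(z) = z/(z - 2/9) for x[n] = (2/9)^n * u[n]
Z{x[n-3]} = z^(-3) * z/(z - 2/9) = z^(-2)/(z - 2/9)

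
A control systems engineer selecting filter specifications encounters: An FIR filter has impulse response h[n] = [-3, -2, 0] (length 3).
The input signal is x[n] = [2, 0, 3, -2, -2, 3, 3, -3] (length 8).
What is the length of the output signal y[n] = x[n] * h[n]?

For linear convolution, the output length is:
len(y) = len(x) + len(h) - 1 = 8 + 3 - 1 = 10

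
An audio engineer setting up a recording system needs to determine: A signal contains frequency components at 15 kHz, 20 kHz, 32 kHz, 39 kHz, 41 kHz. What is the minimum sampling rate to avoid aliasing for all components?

The highest frequency component is f_max = 41 kHz.
Nyquist rate = 2 * f_max = 2 * 41 kHz = 82 kHz.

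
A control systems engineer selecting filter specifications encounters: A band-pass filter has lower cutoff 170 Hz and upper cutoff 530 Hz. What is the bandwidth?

Bandwidth = f_high - f_low
= 530 Hz - 170 Hz = 360 Hz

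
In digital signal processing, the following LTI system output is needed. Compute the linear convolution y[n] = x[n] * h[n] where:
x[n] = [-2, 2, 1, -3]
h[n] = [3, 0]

y[n] = sum_k x[k]*h[n-k]. Output length = len(x) + len(h) - 1 = 4 + 2 - 1 = 5.
y[0] = -2*3 = -6
y[1] = 2*3 + -2*0 = 6
y[2] = 1*3 + 2*0 = 3
y[3] = -3*3 + 1*0 = -9
y[4] = -3*0 = 0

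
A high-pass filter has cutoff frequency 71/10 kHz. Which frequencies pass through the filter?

A high-pass filter passes all frequencies above the cutoff frequency 71/10 kHz and attenuates lower frequencies.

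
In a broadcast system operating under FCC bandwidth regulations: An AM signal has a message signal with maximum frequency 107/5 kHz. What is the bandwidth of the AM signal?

In AM (double-sideband), the bandwidth is twice the message frequency.
BW = 2 * f_m = 2 * 107/5 kHz = 214/5 kHz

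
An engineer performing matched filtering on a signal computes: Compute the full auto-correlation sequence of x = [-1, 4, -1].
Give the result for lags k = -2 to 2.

r_xx[k] = sum_m x[m]*x[m+k], indexed from 0, for k = -2 to 2:
  r_xx[-2] = x[2]*x[0] = 1
  r_xx[-1] = x[1]*x[0] + x[2]*x[1] = -8
  r_xx[0] = x[0]*x[0] + x[1]*x[1] + x[2]*x[2] = 18
  r_xx[1] = x[0]*x[1] + x[1]*x[2] = -8
  r_xx[2] = x[0]*x[2] = 1
r_xx = [1, -8, 18, -8, 1]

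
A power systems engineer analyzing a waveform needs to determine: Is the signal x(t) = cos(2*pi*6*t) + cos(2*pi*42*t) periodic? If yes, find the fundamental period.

f1 = 6 Hz, f2 = 42 Hz
Period T1 = 1/6, T2 = 1/42
Ratio T1/T2 = 42/6, which is rational.
The signal is periodic with fundamental period T = 1/GCD(6,42) = 1/6 s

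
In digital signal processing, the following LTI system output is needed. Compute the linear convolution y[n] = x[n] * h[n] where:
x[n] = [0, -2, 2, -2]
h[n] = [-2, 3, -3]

y[n] = sum_k x[k]*h[n-k]. Output length = len(x) + len(h) - 1 = 4 + 3 - 1 = 6.
y[0] = 0*-2 = 0
y[1] = -2*-2 + 0*3 = 4
y[2] = 2*-2 + -2*3 + 0*-3 = -10
y[3] = -2*-2 + 2*3 + -2*-3 = 16
y[4] = -2*3 + 2*-3 = -12
y[5] = -2*-3 = 6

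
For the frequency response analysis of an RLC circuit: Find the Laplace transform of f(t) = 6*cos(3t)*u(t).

Standard pair: cos(wt)*u(t) <-> s/(s^2+w^2)
With w = 3: L{6*cos(3t)*u(t)} = 6s/(s^2+9)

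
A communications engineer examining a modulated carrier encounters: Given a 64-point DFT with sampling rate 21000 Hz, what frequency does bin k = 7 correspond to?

The frequency of DFT bin k is: f_k = k * f_s / N
f_7 = 7 * 21000 / 64 = 18375/8 Hz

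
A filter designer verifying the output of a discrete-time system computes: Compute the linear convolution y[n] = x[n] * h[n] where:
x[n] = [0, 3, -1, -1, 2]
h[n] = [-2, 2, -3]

y[n] = sum_k x[k]*h[n-k]. Output length = len(x) + len(h) - 1 = 5 + 3 - 1 = 7.
y[0] = 0*-2 = 0
y[1] = 3*-2 + 0*2 = -6
y[2] = -1*-2 + 3*2 + 0*-3 = 8
y[3] = -1*-2 + -1*2 + 3*-3 = -9
y[4] = 2*-2 + -1*2 + -1*-3 = -3
y[5] = 2*2 + -1*-3 = 7
y[6] = 2*-3 = -6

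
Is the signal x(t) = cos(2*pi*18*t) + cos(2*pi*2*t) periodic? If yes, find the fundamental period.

f1 = 18 Hz, f2 = 2 Hz
Period T1 = 1/18, T2 = 1/2
Ratio T1/T2 = 2/18, which is rational.
The signal is periodic with fundamental period T = 1/GCD(18,2) = 1/2 s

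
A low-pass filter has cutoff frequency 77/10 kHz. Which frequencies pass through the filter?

A low-pass filter passes all frequencies below the cutoff frequency 77/10 kHz and attenuates higher frequencies.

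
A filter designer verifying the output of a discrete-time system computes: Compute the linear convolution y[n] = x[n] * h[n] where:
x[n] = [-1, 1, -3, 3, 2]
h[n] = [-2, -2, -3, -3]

y[n] = sum_k x[k]*h[n-k]. Output length = len(x) + len(h) - 1 = 5 + 4 - 1 = 8.
y[0] = -1*-2 = 2
y[1] = 1*-2 + -1*-2 = 0
y[2] = -3*-2 + 1*-2 + -1*-3 = 7
y[3] = 3*-2 + -3*-2 + 1*-3 + -1*-3 = 0
y[4] = 2*-2 + 3*-2 + -3*-3 + 1*-3 = -4
y[5] = 2*-2 + 3*-3 + -3*-3 = -4
y[6] = 2*-3 + 3*-3 = -15
y[7] = 2*-3 = -6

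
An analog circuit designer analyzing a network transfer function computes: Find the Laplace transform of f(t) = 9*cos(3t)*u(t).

Standard pair: cos(wt)*u(t) <-> s/(s^2+w^2)
With w = 3: L{9*cos(3t)*u(t)} = 9s/(s^2+9)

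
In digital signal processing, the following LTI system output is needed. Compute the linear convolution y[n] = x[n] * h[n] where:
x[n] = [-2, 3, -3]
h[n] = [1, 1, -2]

y[n] = sum_k x[k]*h[n-k]. Output length = len(x) + len(h) - 1 = 3 + 3 - 1 = 5.
y[0] = -2*1 = -2
y[1] = 3*1 + -2*1 = 1
y[2] = -3*1 + 3*1 + -2*-2 = 4
y[3] = -3*1 + 3*-2 = -9
y[4] = -3*-2 = 6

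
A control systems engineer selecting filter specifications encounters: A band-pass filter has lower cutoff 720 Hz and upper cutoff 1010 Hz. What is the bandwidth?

Bandwidth = f_high - f_low
= 1010 Hz - 720 Hz = 290 Hz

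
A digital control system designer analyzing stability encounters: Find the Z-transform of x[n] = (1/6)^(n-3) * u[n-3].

Time-shifting property: if X(z) = Z{x[n]}, then Z{x[n-d]} = z^(-d) * X(z)
X(z) = z/(z - 1/6) for x[n] = (1/6)^n * u[n]
Z{x[n-3]} = z^(-3) * z/(z - 1/6) = z^(-2)/(z - 1/6)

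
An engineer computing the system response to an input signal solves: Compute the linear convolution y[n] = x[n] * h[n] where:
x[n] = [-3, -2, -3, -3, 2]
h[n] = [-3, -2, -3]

y[n] = sum_k x[k]*h[n-k]. Output length = len(x) + len(h) - 1 = 5 + 3 - 1 = 7.
y[0] = -3*-3 = 9
y[1] = -2*-3 + -3*-2 = 12
y[2] = -3*-3 + -2*-2 + -3*-3 = 22
y[3] = -3*-3 + -3*-2 + -2*-3 = 21
y[4] = 2*-3 + -3*-2 + -3*-3 = 9
y[5] = 2*-2 + -3*-3 = 5
y[6] = 2*-3 = -6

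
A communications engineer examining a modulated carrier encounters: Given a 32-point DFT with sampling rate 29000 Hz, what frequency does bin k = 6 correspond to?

The frequency of DFT bin k is: f_k = k * f_s / N
f_6 = 6 * 29000 / 32 = 10875/2 Hz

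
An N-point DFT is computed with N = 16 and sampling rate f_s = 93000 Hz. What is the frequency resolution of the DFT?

DFT frequency resolution = f_s / N
= 93000 / 16 = 11625/2 Hz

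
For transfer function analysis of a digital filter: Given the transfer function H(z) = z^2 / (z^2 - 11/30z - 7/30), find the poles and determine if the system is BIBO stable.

Poles are roots of the denominator: z^2 - 11/30z - 7/30 = 0.
Quadratic formula: z = [-(-11/30) +/- sqrt((-11/30)^2 - 4*(-7/30))] / 2
Discriminant = 121/900 + 14/15 = 961/900; sqrt = 31/30.
z = (11/30 +/- 31/30) / 2 => z = 7/10 or z = -1/3.
|p1| = 7/10, |p2| = 1/3.
For BIBO stability, all poles must lie inside the unit circle (|p| < 1).
System is STABLE since both |p| < 1.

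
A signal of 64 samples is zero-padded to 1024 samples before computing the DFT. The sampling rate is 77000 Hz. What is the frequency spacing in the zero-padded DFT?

Original DFT: N = 64, resolution = f_s/N = 77000/64 = 9625/8 Hz
Zero-padded DFT: N = 1024, resolution = f_s/N = 77000/1024 = 9625/128 Hz
Zero-padding interpolates the spectrum (finer frequency grid)
but does NOT improve the true spectral resolution (ability to resolve close frequencies).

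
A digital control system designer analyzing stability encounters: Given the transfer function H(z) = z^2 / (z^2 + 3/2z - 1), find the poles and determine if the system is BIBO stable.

Poles are roots of the denominator: z^2 + 3/2z - 1 = 0.
Quadratic formula: z = [-(3/2) +/- sqrt((3/2)^2 - 4*(-1))] / 2
Discriminant = 9/4 + 4 = 25/4; sqrt = 5/2.
z = (-3/2 +/- 5/2) / 2 => z = 1/2 or z = -2.
|p1| = 2, |p2| = 1/2.
For BIBO stability, all poles must lie inside the unit circle (|p| < 1).
System is UNSTABLE since at least one |p| >= 1.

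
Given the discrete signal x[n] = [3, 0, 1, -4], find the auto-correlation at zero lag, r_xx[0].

The auto-correlation at zero lag r_xx[0] equals the signal energy.
r_xx[0] = sum of x[n]^2 = 3^2 + 0^2 + 1^2 + (-4)^2
= 9 + 0 + 1 + 16 = 26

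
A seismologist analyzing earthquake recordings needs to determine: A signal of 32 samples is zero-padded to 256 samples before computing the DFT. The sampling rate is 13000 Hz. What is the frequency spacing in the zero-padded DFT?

Original DFT: N = 32, resolution = f_s/N = 13000/32 = 1625/4 Hz
Zero-padded DFT: N = 256, resolution = f_s/N = 13000/256 = 1625/32 Hz
Zero-padding interpolates the spectrum (finer frequency grid)
but does NOT improve the true spectral resolution (ability to resolve close frequencies).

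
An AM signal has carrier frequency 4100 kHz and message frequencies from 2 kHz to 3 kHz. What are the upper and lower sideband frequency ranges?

Upper sideband (USB) = fc + [fm_low, fm_high] = 4100 + [2, 3] = [4102, 4103] kHz
Lower sideband (LSB) = fc - [fm_high, fm_low] = 4100 - [3, 2] = [4097, 4098] kHz
Total occupied spectrum: 4097 kHz to 4103 kHz (plus carrier at 4100 kHz)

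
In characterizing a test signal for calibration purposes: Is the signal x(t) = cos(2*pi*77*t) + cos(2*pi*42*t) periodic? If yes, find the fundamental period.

f1 = 77 Hz, f2 = 42 Hz
Period T1 = 1/77, T2 = 1/42
Ratio T1/T2 = 42/77, which is rational.
The signal is periodic with fundamental period T = 1/GCD(77,42) = 1/7 s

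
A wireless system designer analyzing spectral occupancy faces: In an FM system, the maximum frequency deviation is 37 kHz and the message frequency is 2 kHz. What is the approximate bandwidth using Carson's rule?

Carson's rule: BW = 2*(delta_f + f_m)
= 2*(37 + 2) kHz = 78 kHz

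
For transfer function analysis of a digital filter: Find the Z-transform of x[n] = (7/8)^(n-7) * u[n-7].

Time-shifting property: if X(z) = Z{x[n]}, then Z{x[n-d]} = z^(-d) * X(z)
X(z) = z/(z - 7/8) for x[n] = (7/8)^n * u[n]
Z{x[n-7]} = z^(-7) * z/(z - 7/8) = z^(-6)/(z - 7/8)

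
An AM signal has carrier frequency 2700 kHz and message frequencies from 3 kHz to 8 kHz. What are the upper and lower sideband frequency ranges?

Upper sideband (USB) = fc + [fm_low, fm_high] = 2700 + [3, 8] = [2703, 2708] kHz
Lower sideband (LSB) = fc - [fm_high, fm_low] = 2700 - [8, 3] = [2692, 2697] kHz
Total occupied spectrum: 2692 kHz to 2708 kHz (plus carrier at 2700 kHz)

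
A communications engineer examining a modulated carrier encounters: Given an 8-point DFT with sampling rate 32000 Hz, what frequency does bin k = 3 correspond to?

The frequency of DFT bin k is: f_k = k * f_s / N
f_3 = 3 * 32000 / 8 = 12000 Hz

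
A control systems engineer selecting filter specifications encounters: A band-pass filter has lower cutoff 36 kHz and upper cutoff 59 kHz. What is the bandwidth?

Bandwidth = f_high - f_low
= 59 kHz - 36 kHz = 23 kHz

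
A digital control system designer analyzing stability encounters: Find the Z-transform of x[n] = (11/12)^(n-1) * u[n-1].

Time-shifting property: if X(z) = Z{x[n]}, then Z{x[n-d]} = z^(-d) * X(z)
X(z) = z/(z - 11/12) for x[n] = (11/12)^n * u[n]
Z{x[n-1]} = z^(-1) * z/(z - 11/12) = 1/(z - 11/12)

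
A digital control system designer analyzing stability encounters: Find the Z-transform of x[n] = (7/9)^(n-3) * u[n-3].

Time-shifting property: if X(z) = Z{x[n]}, then Z{x[n-d]} = z^(-d) * X(z)
X(z) = z/(z - 7/9) for x[n] = (7/9)^n * u[n]
Z{x[n-3]} = z^(-3) * z/(z - 7/9) = z^(-2)/(z - 7/9)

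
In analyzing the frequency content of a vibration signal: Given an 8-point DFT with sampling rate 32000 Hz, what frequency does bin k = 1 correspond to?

The frequency of DFT bin k is: f_k = k * f_s / N
f_1 = 1 * 32000 / 8 = 4000 Hz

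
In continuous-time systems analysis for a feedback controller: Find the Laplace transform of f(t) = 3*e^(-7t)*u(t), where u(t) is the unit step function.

Standard Laplace transform pair:
e^(-at)*u(t) <-> 1/(s+a)
With a = 7: L{3*e^(-7t)*u(t)} = 3/(s+7), ROC: Re(s) > -7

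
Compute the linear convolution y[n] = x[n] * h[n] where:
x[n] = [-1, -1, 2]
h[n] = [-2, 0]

y[n] = sum_k x[k]*h[n-k]. Output length = len(x) + len(h) - 1 = 3 + 2 - 1 = 4.
y[0] = -1*-2 = 2
y[1] = -1*-2 + -1*0 = 2
y[2] = 2*-2 + -1*0 = -4
y[3] = 2*0 = 0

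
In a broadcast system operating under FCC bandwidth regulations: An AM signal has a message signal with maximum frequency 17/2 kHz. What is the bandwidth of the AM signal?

In AM (double-sideband), the bandwidth is twice the message frequency.
BW = 2 * f_m = 2 * 17/2 kHz = 17 kHz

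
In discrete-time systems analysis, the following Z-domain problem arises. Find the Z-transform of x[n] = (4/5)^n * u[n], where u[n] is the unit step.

The Z-transform of a^n * u[n] is z/(z-a) for |z| > |a|.
Here a = 4/5, so X(z) = z/(z - (4/5)) = 5z/(5z - 4)
ROC: |z| > 4/5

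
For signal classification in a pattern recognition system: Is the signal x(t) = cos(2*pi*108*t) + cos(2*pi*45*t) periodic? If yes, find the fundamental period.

f1 = 108 Hz, f2 = 45 Hz
Period T1 = 1/108, T2 = 1/45
Ratio T1/T2 = 45/108, which is rational.
The signal is periodic with fundamental period T = 1/GCD(108,45) = 1/9 s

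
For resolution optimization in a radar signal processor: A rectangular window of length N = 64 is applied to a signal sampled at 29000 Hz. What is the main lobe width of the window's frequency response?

For a rectangular window of length N,
the main lobe width in frequency is 2*f_s/N.
= 2*29000/64 = 3625/4 Hz
This determines the minimum frequency separation for resolving two sinusoids.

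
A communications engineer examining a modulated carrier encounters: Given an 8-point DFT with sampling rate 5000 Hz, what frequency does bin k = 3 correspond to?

The frequency of DFT bin k is: f_k = k * f_s / N
f_3 = 3 * 5000 / 8 = 1875 Hz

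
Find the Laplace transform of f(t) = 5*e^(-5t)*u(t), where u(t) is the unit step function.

Standard Laplace transform pair:
e^(-at)*u(t) <-> 1/(s+a)
With a = 5: L{5*e^(-5t)*u(t)} = 5/(s+5), ROC: Re(s) > -5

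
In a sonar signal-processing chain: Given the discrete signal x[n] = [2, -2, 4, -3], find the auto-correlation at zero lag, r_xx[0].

The auto-correlation at zero lag r_xx[0] equals the signal energy.
r_xx[0] = sum of x[n]^2 = 2^2 + (-2)^2 + 4^2 + (-3)^2
= 4 + 4 + 16 + 9 = 33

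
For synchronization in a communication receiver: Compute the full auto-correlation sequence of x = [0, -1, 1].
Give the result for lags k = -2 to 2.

r_xx[k] = sum_m x[m]*x[m+k], indexed from 0, for k = -2 to 2:
  r_xx[-2] = x[2]*x[0] = 0
  r_xx[-1] = x[1]*x[0] + x[2]*x[1] = -1
  r_xx[0] = x[0]*x[0] + x[1]*x[1] + x[2]*x[2] = 2
  r_xx[1] = x[0]*x[1] + x[1]*x[2] = -1
  r_xx[2] = x[0]*x[2] = 0
r_xx = [0, -1, 2, -1, 0]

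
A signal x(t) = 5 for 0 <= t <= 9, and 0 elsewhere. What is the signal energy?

Energy = integral of |x(t)|^2 dt over the signal duration
= 5^2 * 9 = 25 * 9 = 225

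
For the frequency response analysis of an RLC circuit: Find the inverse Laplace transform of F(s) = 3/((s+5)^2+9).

Standard pair: w/((s+a)^2+w^2) <-> e^(-at)*sin(wt)*u(t)
With a=5, w=3: f(t) = e^(-5t)*sin(3t)*u(t)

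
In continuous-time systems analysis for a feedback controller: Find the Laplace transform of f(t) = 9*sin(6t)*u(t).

Standard pair: sin(wt)*u(t) <-> w/(s^2+w^2)
With w = 6: L{9*sin(6t)*u(t)} = 54/(s^2+36)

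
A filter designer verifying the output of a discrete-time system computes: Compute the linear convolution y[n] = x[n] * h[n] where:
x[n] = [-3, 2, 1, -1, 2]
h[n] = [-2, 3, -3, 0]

y[n] = sum_k x[k]*h[n-k]. Output length = len(x) + len(h) - 1 = 5 + 4 - 1 = 8.
y[0] = -3*-2 = 6
y[1] = 2*-2 + -3*3 = -13
y[2] = 1*-2 + 2*3 + -3*-3 = 13
y[3] = -1*-2 + 1*3 + 2*-3 + -3*0 = -1
y[4] = 2*-2 + -1*3 + 1*-3 + 2*0 = -10
y[5] = 2*3 + -1*-3 + 1*0 = 9
y[6] = 2*-3 + -1*0 = -6
y[7] = 2*0 = 0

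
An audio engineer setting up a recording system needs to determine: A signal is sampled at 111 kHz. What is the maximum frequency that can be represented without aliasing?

The maximum frequency that can be represented without aliasing
is the Nyquist frequency: f_max = f_s / 2 = 111 kHz / 2 = 111/2 kHz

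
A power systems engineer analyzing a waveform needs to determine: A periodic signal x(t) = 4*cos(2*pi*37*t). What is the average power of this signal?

Average power of A*cos(wt) is A^2/2.
P = 4^2 / 2 = 16/2 = 8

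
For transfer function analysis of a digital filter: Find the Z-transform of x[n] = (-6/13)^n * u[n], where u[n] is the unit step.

The Z-transform of a^n * u[n] is z/(z-a) for |z| > |a|.
Here a = -6/13, so X(z) = z/(z - (-6/13)) = 13z/(13z + 6)
ROC: |z| > 6/13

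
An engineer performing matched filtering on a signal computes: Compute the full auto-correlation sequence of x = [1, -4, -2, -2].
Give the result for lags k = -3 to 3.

r_xx[k] = sum_m x[m]*x[m+k], indexed from 0, for k = -3 to 3:
  r_xx[-3] = x[3]*x[0] = -2
  r_xx[-2] = x[2]*x[0] + x[3]*x[1] = 6
  r_xx[-1] = x[1]*x[0] + x[2]*x[1] + x[3]*x[2] = 8
  r_xx[0] = x[0]*x[0] + x[1]*x[1] + x[2]*x[2] + x[3]*x[3] = 25
  r_xx[1] = x[0]*x[1] + x[1]*x[2] + x[2]*x[3] = 8
  r_xx[2] = x[0]*x[2] + x[1]*x[3] = 6
  r_xx[3] = x[0]*x[3] = -2
r_xx = [-2, 6, 8, 25, 8, 6, -2]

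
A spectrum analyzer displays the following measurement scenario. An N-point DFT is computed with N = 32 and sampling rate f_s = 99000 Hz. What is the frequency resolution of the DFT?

DFT frequency resolution = f_s / N
= 99000 / 32 = 12375/4 Hz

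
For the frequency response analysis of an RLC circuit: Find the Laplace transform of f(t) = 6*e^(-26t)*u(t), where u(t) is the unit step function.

Standard Laplace transform pair:
e^(-at)*u(t) <-> 1/(s+a)
With a = 26: L{6*e^(-26t)*u(t)} = 6/(s+26), ROC: Re(s) > -26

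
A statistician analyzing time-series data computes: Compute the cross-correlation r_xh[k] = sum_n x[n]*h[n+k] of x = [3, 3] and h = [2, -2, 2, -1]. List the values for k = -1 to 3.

Both sequences indexed from 0 and zero outside their support.
Lags with overlap: k = -1 to 3.
  r_xh[-1] = x[1]*h[0] = 6
  r_xh[0] = x[0]*h[0] + x[1]*h[1] = 0
  r_xh[1] = x[0]*h[1] + x[1]*h[2] = 0
  r_xh[2] = x[0]*h[2] + x[1]*h[3] = 3
  r_xh[3] = x[0]*h[3] = -3
r_xh = [6, 0, 0, 3, -3] (for k = -1, ..., 3)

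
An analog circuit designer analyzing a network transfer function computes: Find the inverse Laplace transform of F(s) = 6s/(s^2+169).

Standard pair: s/(s^2+w^2) <-> cos(wt)*u(t)
With k=6, w=13: f(t) = 6*cos(13t)*u(t)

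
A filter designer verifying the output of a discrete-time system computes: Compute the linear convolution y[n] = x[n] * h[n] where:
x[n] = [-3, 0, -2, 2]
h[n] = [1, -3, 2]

y[n] = sum_k x[k]*h[n-k]. Output length = len(x) + len(h) - 1 = 4 + 3 - 1 = 6.
y[0] = -3*1 = -3
y[1] = 0*1 + -3*-3 = 9
y[2] = -2*1 + 0*-3 + -3*2 = -8
y[3] = 2*1 + -2*-3 + 0*2 = 8
y[4] = 2*-3 + -2*2 = -10
y[5] = 2*2 = 4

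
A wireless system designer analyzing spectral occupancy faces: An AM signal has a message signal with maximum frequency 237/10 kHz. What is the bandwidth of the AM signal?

In AM (double-sideband), the bandwidth is twice the message frequency.
BW = 2 * f_m = 2 * 237/10 kHz = 237/5 kHz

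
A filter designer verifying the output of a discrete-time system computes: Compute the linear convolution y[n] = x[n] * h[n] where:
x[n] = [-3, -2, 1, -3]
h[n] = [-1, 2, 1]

y[n] = sum_k x[k]*h[n-k]. Output length = len(x) + len(h) - 1 = 4 + 3 - 1 = 6.
y[0] = -3*-1 = 3
y[1] = -2*-1 + -3*2 = -4
y[2] = 1*-1 + -2*2 + -3*1 = -8
y[3] = -3*-1 + 1*2 + -2*1 = 3
y[4] = -3*2 + 1*1 = -5
y[5] = -3*1 = -3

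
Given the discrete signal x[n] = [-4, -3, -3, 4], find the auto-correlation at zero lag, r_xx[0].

The auto-correlation at zero lag r_xx[0] equals the signal energy.
r_xx[0] = sum of x[n]^2 = (-4)^2 + (-3)^2 + (-3)^2 + 4^2
= 16 + 9 + 9 + 16 = 50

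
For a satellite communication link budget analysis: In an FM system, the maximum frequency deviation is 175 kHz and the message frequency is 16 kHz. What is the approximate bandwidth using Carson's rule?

Carson's rule: BW = 2*(delta_f + f_m)
= 2*(175 + 16) kHz = 382 kHz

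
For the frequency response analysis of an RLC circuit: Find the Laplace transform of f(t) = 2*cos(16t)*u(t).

Standard pair: cos(wt)*u(t) <-> s/(s^2+w^2)
With w = 16: L{2*cos(16t)*u(t)} = 2s/(s^2+256)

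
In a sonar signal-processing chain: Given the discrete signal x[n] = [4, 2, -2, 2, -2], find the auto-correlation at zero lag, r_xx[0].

The auto-correlation at zero lag r_xx[0] equals the signal energy.
r_xx[0] = sum of x[n]^2 = 4^2 + 2^2 + (-2)^2 + 2^2 + (-2)^2
= 16 + 4 + 4 + 4 + 4 = 32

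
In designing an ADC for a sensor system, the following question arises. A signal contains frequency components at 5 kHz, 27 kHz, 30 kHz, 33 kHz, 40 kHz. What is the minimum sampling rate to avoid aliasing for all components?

The highest frequency component is f_max = 40 kHz.
Nyquist rate = 2 * f_max = 2 * 40 kHz = 80 kHz.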